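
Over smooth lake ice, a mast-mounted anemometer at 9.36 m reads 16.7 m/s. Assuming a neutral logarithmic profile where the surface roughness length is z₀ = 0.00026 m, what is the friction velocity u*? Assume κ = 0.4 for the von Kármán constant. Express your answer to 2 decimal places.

Log law: V(z) = (u*/κ) · ln(z/z₀) ⇒ u* = κ · V / ln(z/z₀)
u* = 0.4 × 16.7 / ln(9.36/0.00026) = 0.4 × 16.7 / 10.4913
   = 6.6800 / 10.4913 = 0.6367 m/s

u* ≈ 0.64 m/s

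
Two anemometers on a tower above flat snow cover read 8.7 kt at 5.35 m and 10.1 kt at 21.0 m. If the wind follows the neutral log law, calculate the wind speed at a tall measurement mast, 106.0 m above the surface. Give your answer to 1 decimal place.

11.8 kt

Log law: V ∝ ln(z/z₀). From the pair, with r = V₁/V₂ = 0.86139,
ln z₀ = (ln z₁ − r·ln z₂)/(1 − r) = (1.6771 − 0.86139×3.0445)/0.13861 = -6.8205 → z₀ = 0.001091 m
V₃ = V₁ · ln(z₃/z₀)/ln(z₁/z₀) = 8.7 × 11.4839/8.4976 = 11.7575 kt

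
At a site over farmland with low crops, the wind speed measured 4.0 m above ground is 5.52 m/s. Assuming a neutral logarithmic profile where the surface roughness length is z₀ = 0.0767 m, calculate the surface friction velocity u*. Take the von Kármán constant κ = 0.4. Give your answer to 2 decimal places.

Log law: V(z) = (u*/κ) · ln(z/z₀) ⇒ u* = κ · V / ln(z/z₀)
u* = 0.4 × 5.52 / ln(4.0/0.0767) = 0.4 × 5.52 / 3.9541
   = 2.2080 / 3.9541 = 0.5584 m/s

u* ≈ 0.56 m/s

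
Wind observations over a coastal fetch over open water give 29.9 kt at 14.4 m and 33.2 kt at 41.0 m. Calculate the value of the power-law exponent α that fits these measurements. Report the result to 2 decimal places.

Power law: V₂/V₁ = (z₂/z₁)^α ⇒ α = ln(V₂/V₁) / ln(z₂/z₁)
α = ln(33.2/29.9) / ln(41.0/14.4) = ln(1.1104) / ln(2.8472)
  = 0.10469 / 1.04634 = 0.10005

α ≈ 0.10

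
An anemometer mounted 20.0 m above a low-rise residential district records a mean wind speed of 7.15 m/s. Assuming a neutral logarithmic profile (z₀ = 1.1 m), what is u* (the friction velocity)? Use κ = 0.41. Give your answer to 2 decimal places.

Log law: V(z) = (u*/κ) · ln(z/z₀) ⇒ u* = κ · V / ln(z/z₀)
u* = 0.41 × 7.15 / ln(20.0/1.1) = 0.41 × 7.15 / 2.9004
   = 2.9315 / 2.9004 = 1.0107 m/s

u* ≈ 1.01 m/s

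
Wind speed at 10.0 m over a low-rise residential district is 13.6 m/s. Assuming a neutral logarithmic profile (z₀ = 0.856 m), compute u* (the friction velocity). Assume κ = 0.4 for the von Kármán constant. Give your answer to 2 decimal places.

u* ≈ 2.21 m/s

Log law: V(z) = (u*/κ) · ln(z/z₀) ⇒ u* = κ · V / ln(z/z₀)
u* = 0.4 × 13.6 / ln(10.0/0.856) = 0.4 × 13.6 / 2.4581
   = 5.4400 / 2.4581 = 2.2131 m/s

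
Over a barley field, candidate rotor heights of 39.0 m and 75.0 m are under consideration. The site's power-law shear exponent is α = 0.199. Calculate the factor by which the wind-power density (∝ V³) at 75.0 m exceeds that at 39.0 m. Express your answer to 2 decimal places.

Speed ratio: V_B/V_A = (z_B/z_A)^α = (75.0/39.0)^0.199 = (1.9231)^0.199 = 1.13898
Power-density ratio: P_B/P_A = (V_B/V_A)³ = (1.13898)³ = 1.47756

1.48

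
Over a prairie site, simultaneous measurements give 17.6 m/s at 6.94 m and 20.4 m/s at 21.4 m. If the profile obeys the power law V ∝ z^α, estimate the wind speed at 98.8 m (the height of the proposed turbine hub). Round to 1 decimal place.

First find α: α = ln(V₂/V₁)/ln(z₂/z₁) = ln(20.4/17.6)/ln(21.4/6.94) = 0.14764/1.12609 = 0.1311
Extrapolate from 21.4 m to 98.8 m: V₃ = 20.4 × (98.8/21.4)^0.1311 = 20.4 × 1.2221 = 24.9304 m/s

24.9 m/s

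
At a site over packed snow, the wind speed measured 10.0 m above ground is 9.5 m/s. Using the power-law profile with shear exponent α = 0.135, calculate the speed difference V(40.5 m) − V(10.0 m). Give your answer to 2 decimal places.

Power law: V₂ = V₁ · (z₂/z₁)^α = 9.5 × (4.0500)^0.135 = 11.4744 m/s
ΔV = 11.4744 − 9.5 = 1.9744 m/s

1.97 m/s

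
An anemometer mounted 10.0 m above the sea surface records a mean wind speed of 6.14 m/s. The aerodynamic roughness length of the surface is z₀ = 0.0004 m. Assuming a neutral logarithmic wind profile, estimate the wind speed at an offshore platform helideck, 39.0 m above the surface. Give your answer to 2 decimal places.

6.97 m/s

Log law: V(z) ∝ ln(z/z₀), so V₂/V₁ = ln(z₂/z₀) / ln(z₁/z₀).
ln(39.0/0.0004) = 11.4876, ln(10.0/0.0004) = 10.1266
V₂ = 6.14 × 11.4876/10.1266 = 6.14 × 1.1344 = 6.9652 m/s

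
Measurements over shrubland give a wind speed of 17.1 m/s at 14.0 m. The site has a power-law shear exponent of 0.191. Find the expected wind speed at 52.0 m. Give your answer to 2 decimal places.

21.97 m/s

Power-law profile: V₂ = V₁ · (z₂/z₁)^α
V₂ = 17.1 × (52.0/14.0)^0.191 = 17.1 × (3.7143)^0.191
    = 17.1 × 1.2848 = 21.9706 m/s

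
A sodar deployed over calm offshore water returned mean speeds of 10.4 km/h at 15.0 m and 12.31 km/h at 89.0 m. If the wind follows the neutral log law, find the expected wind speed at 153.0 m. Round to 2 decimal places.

Log law: V ∝ ln(z/z₀). From the pair, with r = V₁/V₂ = 0.84484,
ln z₀ = (ln z₁ − r·ln z₂)/(1 − r) = (2.7081 − 0.84484×4.4886)/0.15516 = -6.9873 → z₀ = 0.0009235 m
V₃ = V₁ · ln(z₃/z₀)/ln(z₁/z₀) = 10.4 × 12.0177/9.6953 = 12.8912 km/h

12.89 km/h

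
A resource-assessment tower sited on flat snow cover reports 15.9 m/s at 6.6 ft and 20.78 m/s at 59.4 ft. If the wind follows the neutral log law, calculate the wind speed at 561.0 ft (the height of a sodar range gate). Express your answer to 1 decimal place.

Log law: V ∝ ln(z/z₀). From the pair, with r = V₁/V₂ = 0.76516,
ln z₀ = (ln z₁ − r·ln z₂)/(1 − r) = (1.8871 − 0.76516×4.0843)/0.23484 = -5.2719 → z₀ = 0.005134 ft
V₃ = V₁ · ln(z₃/z₀)/ln(z₁/z₀) = 15.9 × 11.6016/7.1590 = 25.7671 m/s

25.8 m/s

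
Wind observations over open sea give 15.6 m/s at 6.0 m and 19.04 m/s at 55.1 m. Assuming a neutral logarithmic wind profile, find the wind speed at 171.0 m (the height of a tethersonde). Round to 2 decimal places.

20.80 m/s

Log law: V ∝ ln(z/z₀). From the pair, with r = V₁/V₂ = 0.81933,
ln z₀ = (ln z₁ − r·ln z₂)/(1 − r) = (1.7918 − 0.81933×4.0091)/0.18067 = -8.2638 → z₀ = 0.0002577 m
V₃ = V₁ · ln(z₃/z₀)/ln(z₁/z₀) = 15.6 × 13.4055/10.0556 = 20.7970 m/s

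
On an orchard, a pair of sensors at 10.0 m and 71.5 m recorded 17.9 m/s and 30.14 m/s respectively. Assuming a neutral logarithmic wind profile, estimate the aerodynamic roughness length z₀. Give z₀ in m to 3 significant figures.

Log law: V(z) ∝ ln(z/z₀). With r = V₁/V₂ = 17.9/30.14 = 0.59390,
r · ln(z₂/z₀) = ln(z₁/z₀) ⇒ ln z₀ = (ln z₁ − r·ln z₂)/(1 − r)
ln z₀ = (2.30259 − 0.59390×4.26970) / 0.40610 = -0.5742
z₀ = exp(-0.5742) = 0.5632 m

z₀ ≈ 0.563 m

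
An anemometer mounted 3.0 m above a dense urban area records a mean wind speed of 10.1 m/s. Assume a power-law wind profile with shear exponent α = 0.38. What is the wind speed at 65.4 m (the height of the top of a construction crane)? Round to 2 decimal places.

Power-law profile: V₂ = V₁ · (z₂/z₁)^α
V₂ = 10.1 × (65.4/3.0)^0.38 = 10.1 × (21.8000)^0.38
    = 10.1 × 3.2256 = 32.5788 m/s

32.58 m/s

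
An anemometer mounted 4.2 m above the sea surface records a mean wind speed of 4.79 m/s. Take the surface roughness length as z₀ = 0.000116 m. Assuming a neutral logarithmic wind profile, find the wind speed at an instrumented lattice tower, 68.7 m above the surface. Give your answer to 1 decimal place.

6.1 m/s

Log law: V(z) ∝ ln(z/z₀), so V₂/V₁ = ln(z₂/z₀) / ln(z₁/z₀).
ln(68.7/0.000116) = 13.2917, ln(4.2/0.000116) = 10.4970
V₂ = 4.79 × 13.2917/10.4970 = 4.79 × 1.2662 = 6.0653 m/s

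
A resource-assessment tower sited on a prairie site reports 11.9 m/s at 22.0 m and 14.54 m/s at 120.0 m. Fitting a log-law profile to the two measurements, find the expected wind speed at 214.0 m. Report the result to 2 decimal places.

Log law: V ∝ ln(z/z₀). From the pair, with r = V₁/V₂ = 0.81843,
ln z₀ = (ln z₁ − r·ln z₂)/(1 − r) = (3.0910 − 0.81843×4.7875)/0.18157 = -4.5558 → z₀ = 0.01051 m
V₃ = V₁ · ln(z₃/z₀)/ln(z₁/z₀) = 11.9 × 9.9218/7.6469 = 15.4402 m/s

15.44 m/s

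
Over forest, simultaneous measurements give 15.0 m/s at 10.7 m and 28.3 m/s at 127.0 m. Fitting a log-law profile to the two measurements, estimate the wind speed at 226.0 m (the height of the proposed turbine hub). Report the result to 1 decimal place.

Log law: V ∝ ln(z/z₀). From the pair, with r = V₁/V₂ = 0.53004,
ln z₀ = (ln z₁ − r·ln z₂)/(1 − r) = (2.3702 − 0.53004×4.8442)/0.46996 = -0.4199 → z₀ = 0.6571 m
V₃ = V₁ · ln(z₃/z₀)/ln(z₁/z₀) = 15.0 × 5.8405/2.7902 = 31.3985 m/s

31.4 m/s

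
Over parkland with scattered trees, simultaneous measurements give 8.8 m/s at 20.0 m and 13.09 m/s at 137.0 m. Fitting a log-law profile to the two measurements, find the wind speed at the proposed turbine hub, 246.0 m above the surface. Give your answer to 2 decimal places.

Log law: V ∝ ln(z/z₀). From the pair, with r = V₁/V₂ = 0.67227,
ln z₀ = (ln z₁ − r·ln z₂)/(1 − r) = (2.9957 − 0.67227×4.9200)/0.32773 = -0.9514 → z₀ = 0.3862 m
V₃ = V₁ · ln(z₃/z₀)/ln(z₁/z₀) = 8.8 × 6.4568/3.9472 = 14.3950 m/s

14.40 m/s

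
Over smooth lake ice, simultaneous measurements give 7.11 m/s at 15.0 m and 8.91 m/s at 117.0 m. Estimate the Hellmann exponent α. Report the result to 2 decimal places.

α ≈ 0.11

Power law: V₂/V₁ = (z₂/z₁)^α ⇒ α = ln(V₂/V₁) / ln(z₂/z₁)
α = ln(8.91/7.11) / ln(117.0/15.0) = ln(1.2532) / ln(7.8000)
  = 0.22567 / 2.05412 = 0.10986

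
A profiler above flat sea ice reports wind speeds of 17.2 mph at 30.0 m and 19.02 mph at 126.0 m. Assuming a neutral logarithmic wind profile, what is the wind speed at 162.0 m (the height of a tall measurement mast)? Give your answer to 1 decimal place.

19.3 mph

Log law: V ∝ ln(z/z₀). From the pair, with r = V₁/V₂ = 0.90431,
ln z₀ = (ln z₁ − r·ln z₂)/(1 − r) = (3.4012 − 0.90431×4.8363)/0.09569 = -10.1611 → z₀ = 0.00003864 m
V₃ = V₁ · ln(z₃/z₀)/ln(z₁/z₀) = 17.2 × 15.2487/13.5623 = 19.3387 mph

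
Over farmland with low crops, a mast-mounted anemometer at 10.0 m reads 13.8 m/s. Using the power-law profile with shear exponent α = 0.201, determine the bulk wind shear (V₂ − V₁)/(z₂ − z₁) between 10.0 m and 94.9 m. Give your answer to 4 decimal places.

Power law: V₂ = V₁ · (z₂/z₁)^α = 13.8 × (9.4900)^0.201 = 21.6925 m/s
ΔV/Δz = (21.6925 − 13.8)/(94.9 − 10.0) = 7.8925/84.9000 = 0.09296 m/s/m

0.0930 m/s/m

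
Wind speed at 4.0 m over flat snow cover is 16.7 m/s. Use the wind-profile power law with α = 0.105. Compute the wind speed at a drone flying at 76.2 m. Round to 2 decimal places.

22.76 m/s

Power-law profile: V₂ = V₁ · (z₂/z₁)^α
V₂ = 16.7 × (76.2/4.0)^0.105 = 16.7 × (19.0500)^0.105
    = 16.7 × 1.3627 = 22.7565 m/s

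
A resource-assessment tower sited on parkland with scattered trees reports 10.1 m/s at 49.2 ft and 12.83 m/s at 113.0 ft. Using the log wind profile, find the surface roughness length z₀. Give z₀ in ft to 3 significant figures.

Log law: V(z) ∝ ln(z/z₀). With r = V₁/V₂ = 10.1/12.83 = 0.78722,
r · ln(z₂/z₀) = ln(z₁/z₀) ⇒ ln z₀ = (ln z₁ − r·ln z₂)/(1 − r)
ln z₀ = (3.89589 − 0.78722×4.72739) / 0.21278 = 0.8197
z₀ = exp(0.8197) = 2.270 ft

z₀ ≈ 2.27 ft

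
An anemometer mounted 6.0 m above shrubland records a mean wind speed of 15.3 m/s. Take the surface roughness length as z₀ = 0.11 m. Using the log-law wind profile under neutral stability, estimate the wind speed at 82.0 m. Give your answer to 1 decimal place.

25.3 m/s

Log law: V(z) ∝ ln(z/z₀), so V₂/V₁ = ln(z₂/z₀) / ln(z₁/z₀).
ln(82.0/0.11) = 6.6140, ln(6.0/0.11) = 3.9990
V₂ = 15.3 × 6.6140/3.9990 = 15.3 × 1.6539 = 25.3046 m/s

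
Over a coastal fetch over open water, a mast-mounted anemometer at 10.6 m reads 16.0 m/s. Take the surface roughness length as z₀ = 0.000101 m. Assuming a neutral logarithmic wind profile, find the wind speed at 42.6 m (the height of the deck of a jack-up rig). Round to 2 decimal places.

Log law: V(z) ∝ ln(z/z₀), so V₂/V₁ = ln(z₂/z₀) / ln(z₁/z₀).
ln(42.6/0.000101) = 12.9522, ln(10.6/0.000101) = 11.5612
V₂ = 16.0 × 12.9522/11.5612 = 16.0 × 1.1203 = 17.9251 m/s

17.93 m/s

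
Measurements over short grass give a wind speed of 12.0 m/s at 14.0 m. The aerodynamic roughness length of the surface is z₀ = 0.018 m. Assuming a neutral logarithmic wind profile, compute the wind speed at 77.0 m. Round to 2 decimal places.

Log law: V(z) ∝ ln(z/z₀), so V₂/V₁ = ln(z₂/z₀) / ln(z₁/z₀).
ln(77.0/0.018) = 8.3612, ln(14.0/0.018) = 6.6564
V₂ = 12.0 × 8.3612/6.6564 = 12.0 × 1.2561 = 15.0733 m/s

15.07 m/s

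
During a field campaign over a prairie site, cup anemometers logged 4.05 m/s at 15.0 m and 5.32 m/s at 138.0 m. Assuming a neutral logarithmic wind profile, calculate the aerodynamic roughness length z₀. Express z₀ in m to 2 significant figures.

Log law: V(z) ∝ ln(z/z₀). With r = V₁/V₂ = 4.05/5.32 = 0.76128,
r · ln(z₂/z₀) = ln(z₁/z₀) ⇒ ln z₀ = (ln z₁ − r·ln z₂)/(1 − r)
ln z₀ = (2.70805 − 0.76128×4.92725) / 0.23872 = -4.3689
z₀ = exp(-4.3689) = 0.01266 m

z₀ ≈ 0.013 m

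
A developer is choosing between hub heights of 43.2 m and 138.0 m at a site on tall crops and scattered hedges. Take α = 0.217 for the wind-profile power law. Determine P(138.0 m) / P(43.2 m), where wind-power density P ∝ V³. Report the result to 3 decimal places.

Speed ratio: V_B/V_A = (z_B/z_A)^α = (138.0/43.2)^0.217 = (3.1944)^0.217 = 1.28663
Power-density ratio: P_B/P_A = (V_B/V_A)³ = (1.28663)³ = 2.12991

2.130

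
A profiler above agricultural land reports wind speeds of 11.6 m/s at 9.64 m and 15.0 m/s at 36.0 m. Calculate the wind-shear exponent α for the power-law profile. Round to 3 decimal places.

α ≈ 0.195

Power law: V₂/V₁ = (z₂/z₁)^α ⇒ α = ln(V₂/V₁) / ln(z₂/z₁)
α = ln(15.0/11.6) / ln(36.0/9.64) = ln(1.2931) / ln(3.7344)
  = 0.25705 / 1.31760 = 0.19509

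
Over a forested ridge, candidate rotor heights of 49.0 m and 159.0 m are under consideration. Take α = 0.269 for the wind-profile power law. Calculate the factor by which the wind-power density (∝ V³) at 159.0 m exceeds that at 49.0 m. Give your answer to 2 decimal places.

Speed ratio: V_B/V_A = (z_B/z_A)^α = (159.0/49.0)^0.269 = (3.2449)^0.269 = 1.37250
Power-density ratio: P_B/P_A = (V_B/V_A)³ = (1.37250)³ = 2.58547

2.59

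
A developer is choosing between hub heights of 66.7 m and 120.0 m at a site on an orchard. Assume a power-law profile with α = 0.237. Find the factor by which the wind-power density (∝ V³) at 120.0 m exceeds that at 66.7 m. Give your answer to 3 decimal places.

Speed ratio: V_B/V_A = (z_B/z_A)^α = (120.0/66.7)^0.237 = (1.7991)^0.237 = 1.14934
Power-density ratio: P_B/P_A = (V_B/V_A)³ = (1.14934)³ = 1.51825

1.518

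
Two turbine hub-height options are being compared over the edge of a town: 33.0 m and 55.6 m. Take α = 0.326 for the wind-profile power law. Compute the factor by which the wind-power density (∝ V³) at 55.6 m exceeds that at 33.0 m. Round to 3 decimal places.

Speed ratio: V_B/V_A = (z_B/z_A)^α = (55.6/33.0)^0.326 = (1.6848)^0.326 = 1.18538
Power-density ratio: P_B/P_A = (V_B/V_A)³ = (1.18538)³ = 1.66562

1.666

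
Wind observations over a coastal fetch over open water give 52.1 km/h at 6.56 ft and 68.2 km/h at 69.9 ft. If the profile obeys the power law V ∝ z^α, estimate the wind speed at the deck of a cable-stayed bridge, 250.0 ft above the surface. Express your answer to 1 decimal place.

First find α: α = ln(V₂/V₁)/ln(z₂/z₁) = ln(68.2/52.1)/ln(69.9/6.56) = 0.26928/2.36608 = 0.1138
Extrapolate from 69.9 ft to 250.0 ft: V₃ = 68.2 × (250.0/69.9)^0.1138 = 68.2 × 1.1561 = 78.8448 km/h

78.8 km/h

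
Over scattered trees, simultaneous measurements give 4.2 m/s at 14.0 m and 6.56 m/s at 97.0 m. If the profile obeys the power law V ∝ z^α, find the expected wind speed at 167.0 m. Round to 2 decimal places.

7.43 m/s

First find α: α = ln(V₂/V₁)/ln(z₂/z₁) = ln(6.56/4.2)/ln(97.0/14.0) = 0.44591/1.93565 = 0.2304
Extrapolate from 97.0 m to 167.0 m: V₃ = 6.56 × (167.0/97.0)^0.2304 = 6.56 × 1.1333 = 7.4346 m/s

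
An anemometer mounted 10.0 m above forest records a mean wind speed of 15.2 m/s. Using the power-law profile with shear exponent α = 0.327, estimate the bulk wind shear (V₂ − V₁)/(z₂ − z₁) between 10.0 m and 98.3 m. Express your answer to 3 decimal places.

Power law: V₂ = V₁ · (z₂/z₁)^α = 15.2 × (9.8300)^0.327 = 32.0929 m/s
ΔV/Δz = (32.0929 − 15.2)/(98.3 − 10.0) = 16.8929/88.3000 = 0.19131 m/s/m

0.191 m/s/m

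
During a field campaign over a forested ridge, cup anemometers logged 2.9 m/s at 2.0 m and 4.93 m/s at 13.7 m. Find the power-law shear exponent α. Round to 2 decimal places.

Power law: V₂/V₁ = (z₂/z₁)^α ⇒ α = ln(V₂/V₁) / ln(z₂/z₁)
α = ln(4.93/2.9) / ln(13.7/2.0) = ln(1.7000) / ln(6.8500)
  = 0.53063 / 1.92425 = 0.27576

α ≈ 0.28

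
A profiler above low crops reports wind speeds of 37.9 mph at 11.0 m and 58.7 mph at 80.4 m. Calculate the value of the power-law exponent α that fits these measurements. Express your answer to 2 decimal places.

Power law: V₂/V₁ = (z₂/z₁)^α ⇒ α = ln(V₂/V₁) / ln(z₂/z₁)
α = ln(58.7/37.9) / ln(80.4/11.0) = ln(1.5488) / ln(7.3091)
  = 0.43749 / 1.98912 = 0.21994

α ≈ 0.22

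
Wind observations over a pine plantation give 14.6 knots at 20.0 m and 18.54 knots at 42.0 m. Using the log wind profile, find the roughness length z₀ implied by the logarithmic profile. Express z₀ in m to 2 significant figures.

z₀ ≈ 1.3 m

Log law: V(z) ∝ ln(z/z₀). With r = V₁/V₂ = 14.6/18.54 = 0.78749,
r · ln(z₂/z₀) = ln(z₁/z₀) ⇒ ln z₀ = (ln z₁ − r·ln z₂)/(1 − r)
ln z₀ = (2.99573 − 0.78749×3.73767) / 0.21251 = 0.2464
z₀ = exp(0.2464) = 1.279 m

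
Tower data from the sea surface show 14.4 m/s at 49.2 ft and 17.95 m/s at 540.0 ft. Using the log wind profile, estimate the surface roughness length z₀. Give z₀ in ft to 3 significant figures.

z₀ ≈ 0.00296 ft

Log law: V(z) ∝ ln(z/z₀). With r = V₁/V₂ = 14.4/17.95 = 0.80223,
r · ln(z₂/z₀) = ln(z₁/z₀) ⇒ ln z₀ = (ln z₁ − r·ln z₂)/(1 − r)
ln z₀ = (3.89589 − 0.80223×6.29157) / 0.19777 = -5.8218
z₀ = exp(-5.8218) = 0.002962 ft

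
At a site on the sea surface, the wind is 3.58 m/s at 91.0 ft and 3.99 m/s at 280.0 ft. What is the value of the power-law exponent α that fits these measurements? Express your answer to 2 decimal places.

Power law: V₂/V₁ = (z₂/z₁)^α ⇒ α = ln(V₂/V₁) / ln(z₂/z₁)
α = ln(3.99/3.58) / ln(280.0/91.0) = ln(1.1145) / ln(3.0769)
  = 0.10843 / 1.12393 = 0.09647

α ≈ 0.10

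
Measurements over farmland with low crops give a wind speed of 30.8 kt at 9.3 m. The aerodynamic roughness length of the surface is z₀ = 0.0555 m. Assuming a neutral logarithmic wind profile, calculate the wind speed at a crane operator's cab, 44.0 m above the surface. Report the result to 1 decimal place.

40.1 kt

Log law: V(z) ∝ ln(z/z₀), so V₂/V₁ = ln(z₂/z₀) / ln(z₁/z₀).
ln(44.0/0.0555) = 6.6756, ln(9.3/0.0555) = 5.1214
V₂ = 30.8 × 6.6756/5.1214 = 30.8 × 1.3035 = 40.1468 kt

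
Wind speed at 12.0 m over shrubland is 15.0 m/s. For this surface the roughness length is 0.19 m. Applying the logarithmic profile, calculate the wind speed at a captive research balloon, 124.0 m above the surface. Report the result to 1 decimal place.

Log law: V(z) ∝ ln(z/z₀), so V₂/V₁ = ln(z₂/z₀) / ln(z₁/z₀).
ln(124.0/0.19) = 6.4810, ln(12.0/0.19) = 4.1456
V₂ = 15.0 × 6.4810/4.1456 = 15.0 × 1.5633 = 23.4500 m/s

23.4 m/s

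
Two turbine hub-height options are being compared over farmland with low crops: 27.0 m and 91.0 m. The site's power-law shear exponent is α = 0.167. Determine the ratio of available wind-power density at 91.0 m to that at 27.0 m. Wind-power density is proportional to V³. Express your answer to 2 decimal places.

1.84

Speed ratio: V_B/V_A = (z_B/z_A)^α = (91.0/27.0)^0.167 = (3.3704)^0.167 = 1.22496
Power-density ratio: P_B/P_A = (V_B/V_A)³ = (1.22496)³ = 1.83809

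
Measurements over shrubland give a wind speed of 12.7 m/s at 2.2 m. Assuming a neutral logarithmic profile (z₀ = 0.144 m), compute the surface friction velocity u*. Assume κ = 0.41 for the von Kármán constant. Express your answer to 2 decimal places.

Log law: V(z) = (u*/κ) · ln(z/z₀) ⇒ u* = κ · V / ln(z/z₀)
u* = 0.41 × 12.7 / ln(2.2/0.144) = 0.41 × 12.7 / 2.7264
   = 5.2070 / 2.7264 = 1.9098 m/s

u* ≈ 1.91 m/s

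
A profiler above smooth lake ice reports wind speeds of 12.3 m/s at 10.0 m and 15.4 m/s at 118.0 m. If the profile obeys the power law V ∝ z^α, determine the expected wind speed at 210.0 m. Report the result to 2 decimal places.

First find α: α = ln(V₂/V₁)/ln(z₂/z₁) = ln(15.4/12.3)/ln(118.0/10.0) = 0.22477/2.46810 = 0.0911
Extrapolate from 118.0 m to 210.0 m: V₃ = 15.4 × (210.0/118.0)^0.0911 = 15.4 × 1.0539 = 16.2300 m/s

16.23 m/s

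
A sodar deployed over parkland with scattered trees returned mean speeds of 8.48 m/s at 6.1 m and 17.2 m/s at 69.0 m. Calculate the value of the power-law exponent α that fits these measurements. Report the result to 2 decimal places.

α ≈ 0.29

Power law: V₂/V₁ = (z₂/z₁)^α ⇒ α = ln(V₂/V₁) / ln(z₂/z₁)
α = ln(17.2/8.48) / ln(69.0/6.1) = ln(2.0283) / ln(11.3115)
  = 0.70720 / 2.42582 = 0.29153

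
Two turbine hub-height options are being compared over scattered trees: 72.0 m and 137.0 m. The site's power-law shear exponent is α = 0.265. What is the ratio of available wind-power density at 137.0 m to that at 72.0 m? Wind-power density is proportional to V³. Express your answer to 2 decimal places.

1.67

Speed ratio: V_B/V_A = (z_B/z_A)^α = (137.0/72.0)^0.265 = (1.9028)^0.265 = 1.18587
Power-density ratio: P_B/P_A = (V_B/V_A)³ = (1.18587)³ = 1.66768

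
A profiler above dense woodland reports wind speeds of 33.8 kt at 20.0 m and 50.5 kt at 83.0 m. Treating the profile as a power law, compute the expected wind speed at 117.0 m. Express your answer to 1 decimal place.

55.6 kt

First find α: α = ln(V₂/V₁)/ln(z₂/z₁) = ln(50.5/33.8)/ln(83.0/20.0) = 0.40151/1.42311 = 0.2821
Extrapolate from 83.0 m to 117.0 m: V₃ = 50.5 × (117.0/83.0)^0.2821 = 50.5 × 1.1017 = 55.6366 kt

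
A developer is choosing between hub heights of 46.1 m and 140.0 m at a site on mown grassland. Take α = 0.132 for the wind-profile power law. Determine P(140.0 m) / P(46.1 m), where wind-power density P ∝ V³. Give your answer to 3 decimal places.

Speed ratio: V_B/V_A = (z_B/z_A)^α = (140.0/46.1)^0.132 = (3.0369)^0.132 = 1.15792
Power-density ratio: P_B/P_A = (V_B/V_A)³ = (1.15792)³ = 1.55253

1.553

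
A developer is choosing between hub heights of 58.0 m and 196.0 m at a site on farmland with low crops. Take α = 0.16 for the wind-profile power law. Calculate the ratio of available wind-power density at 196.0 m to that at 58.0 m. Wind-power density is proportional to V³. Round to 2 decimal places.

1.79

Speed ratio: V_B/V_A = (z_B/z_A)^α = (196.0/58.0)^0.16 = (3.3793)^0.16 = 1.21510
Power-density ratio: P_B/P_A = (V_B/V_A)³ = (1.21510)³ = 1.79406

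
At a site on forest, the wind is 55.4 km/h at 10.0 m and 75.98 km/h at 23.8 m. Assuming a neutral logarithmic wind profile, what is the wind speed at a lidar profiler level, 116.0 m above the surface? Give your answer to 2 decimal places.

113.57 km/h

Log law: V ∝ ln(z/z₀). From the pair, with r = V₁/V₂ = 0.72914,
ln z₀ = (ln z₁ − r·ln z₂)/(1 − r) = (2.3026 − 0.72914×3.1697)/0.27086 = -0.0316 → z₀ = 0.9689 m
V₃ = V₁ · ln(z₃/z₀)/ln(z₁/z₀) = 55.4 × 4.7852/2.3342 = 113.5728 km/h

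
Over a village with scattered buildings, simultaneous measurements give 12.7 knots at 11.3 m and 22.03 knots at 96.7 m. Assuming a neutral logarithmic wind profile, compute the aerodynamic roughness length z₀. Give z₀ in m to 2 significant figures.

z₀ ≈ 0.61 m

Log law: V(z) ∝ ln(z/z₀). With r = V₁/V₂ = 12.7/22.03 = 0.57649,
r · ln(z₂/z₀) = ln(z₁/z₀) ⇒ ln z₀ = (ln z₁ − r·ln z₂)/(1 − r)
ln z₀ = (2.42480 − 0.57649×4.57161) / 0.42351 = -0.4974
z₀ = exp(-0.4974) = 0.6081 m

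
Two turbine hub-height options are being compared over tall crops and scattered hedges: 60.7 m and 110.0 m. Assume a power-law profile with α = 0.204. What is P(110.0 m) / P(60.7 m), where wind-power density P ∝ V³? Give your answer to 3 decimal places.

Speed ratio: V_B/V_A = (z_B/z_A)^α = (110.0/60.7)^0.204 = (1.8122)^0.204 = 1.12895
Power-density ratio: P_B/P_A = (V_B/V_A)³ = (1.12895)³ = 1.43887

1.439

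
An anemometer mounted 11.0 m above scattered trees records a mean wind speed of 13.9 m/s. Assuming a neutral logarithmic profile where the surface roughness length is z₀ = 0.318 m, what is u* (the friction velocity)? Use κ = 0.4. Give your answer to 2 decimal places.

Log law: V(z) = (u*/κ) · ln(z/z₀) ⇒ u* = κ · V / ln(z/z₀)
u* = 0.4 × 13.9 / ln(11.0/0.318) = 0.4 × 13.9 / 3.5436
   = 5.5600 / 3.5436 = 1.5690 m/s

u* ≈ 1.57 m/s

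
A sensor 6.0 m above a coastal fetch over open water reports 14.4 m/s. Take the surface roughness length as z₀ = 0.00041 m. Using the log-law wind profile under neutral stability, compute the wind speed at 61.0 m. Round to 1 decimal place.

Log law: V(z) ∝ ln(z/z₀), so V₂/V₁ = ln(z₂/z₀) / ln(z₁/z₀).
ln(61.0/0.00041) = 11.9102, ln(6.0/0.00041) = 9.5911
V₂ = 14.4 × 11.9102/9.5911 = 14.4 × 1.2418 = 17.8819 m/s

17.9 m/s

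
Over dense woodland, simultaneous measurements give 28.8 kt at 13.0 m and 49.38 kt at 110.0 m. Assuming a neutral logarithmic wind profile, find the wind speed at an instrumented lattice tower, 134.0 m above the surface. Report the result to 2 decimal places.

Log law: V ∝ ln(z/z₀). From the pair, with r = V₁/V₂ = 0.58323,
ln z₀ = (ln z₁ − r·ln z₂)/(1 − r) = (2.5649 − 0.58323×4.7005)/0.41677 = -0.4235 → z₀ = 0.6547 m
V₃ = V₁ · ln(z₃/z₀)/ln(z₁/z₀) = 28.8 × 5.3214/2.9885 = 51.2819 kt

51.28 kt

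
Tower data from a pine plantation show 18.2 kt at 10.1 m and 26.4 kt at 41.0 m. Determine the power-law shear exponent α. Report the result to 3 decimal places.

Power law: V₂/V₁ = (z₂/z₁)^α ⇒ α = ln(V₂/V₁) / ln(z₂/z₁)
α = ln(26.4/18.2) / ln(41.0/10.1) = ln(1.4505) / ln(4.0594)
  = 0.37194 / 1.40104 = 0.26548

α ≈ 0.265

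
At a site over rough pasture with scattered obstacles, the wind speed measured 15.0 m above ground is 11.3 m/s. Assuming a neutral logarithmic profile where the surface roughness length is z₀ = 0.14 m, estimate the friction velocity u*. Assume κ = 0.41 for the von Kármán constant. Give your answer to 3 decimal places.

u* ≈ 0.991 m/s

Log law: V(z) = (u*/κ) · ln(z/z₀) ⇒ u* = κ · V / ln(z/z₀)
u* = 0.41 × 11.3 / ln(15.0/0.14) = 0.41 × 11.3 / 4.6742
   = 4.6330 / 4.6742 = 0.9912 m/s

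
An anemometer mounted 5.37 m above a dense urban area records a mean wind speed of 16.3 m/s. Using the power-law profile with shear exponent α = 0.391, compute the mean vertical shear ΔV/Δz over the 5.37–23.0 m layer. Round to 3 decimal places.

0.708 m/s/m

Power law: V₂ = V₁ · (z₂/z₁)^α = 16.3 × (4.2831)^0.391 = 28.7875 m/s
ΔV/Δz = (28.7875 − 16.3)/(23.0 − 5.37) = 12.4875/17.6300 = 0.70831 m/s/m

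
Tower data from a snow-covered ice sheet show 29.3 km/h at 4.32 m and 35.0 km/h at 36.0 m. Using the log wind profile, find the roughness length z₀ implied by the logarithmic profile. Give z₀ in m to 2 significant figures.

Log law: V(z) ∝ ln(z/z₀). With r = V₁/V₂ = 29.3/35.0 = 0.83714,
r · ln(z₂/z₀) = ln(z₁/z₀) ⇒ ln z₀ = (ln z₁ − r·ln z₂)/(1 − r)
ln z₀ = (1.46326 − 0.83714×3.58352) / 0.16286 = -9.4356
z₀ = exp(-9.4356) = 0.00007983 m

z₀ ≈ 0.000080 m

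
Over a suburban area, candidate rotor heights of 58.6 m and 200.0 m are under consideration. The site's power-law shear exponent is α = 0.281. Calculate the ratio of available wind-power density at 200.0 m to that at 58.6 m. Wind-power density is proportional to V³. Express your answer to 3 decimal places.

2.815

Speed ratio: V_B/V_A = (z_B/z_A)^α = (200.0/58.6)^0.281 = (3.4130)^0.281 = 1.41192
Power-density ratio: P_B/P_A = (V_B/V_A)³ = (1.41192)³ = 2.81469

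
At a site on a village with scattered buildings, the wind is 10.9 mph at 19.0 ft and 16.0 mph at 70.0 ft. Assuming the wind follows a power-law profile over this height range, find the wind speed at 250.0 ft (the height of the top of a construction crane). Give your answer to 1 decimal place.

First find α: α = ln(V₂/V₁)/ln(z₂/z₁) = ln(16.0/10.9)/ln(70.0/19.0) = 0.38383/1.30406 = 0.2943
Extrapolate from 70.0 ft to 250.0 ft: V₃ = 16.0 × (250.0/70.0)^0.2943 = 16.0 × 1.4545 = 23.2723 mph

23.3 mph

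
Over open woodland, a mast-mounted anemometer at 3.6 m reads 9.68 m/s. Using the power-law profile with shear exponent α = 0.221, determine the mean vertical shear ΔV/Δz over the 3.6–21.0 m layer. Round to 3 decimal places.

0.265 m/s/m

Power law: V₂ = V₁ · (z₂/z₁)^α = 9.68 × (5.8333)^0.221 = 14.2936 m/s
ΔV/Δz = (14.2936 − 9.68)/(21.0 − 3.6) = 4.6136/17.4000 = 0.26515 m/s/m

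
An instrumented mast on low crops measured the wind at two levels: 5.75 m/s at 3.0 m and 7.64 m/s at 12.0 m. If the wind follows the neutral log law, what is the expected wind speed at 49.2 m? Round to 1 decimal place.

9.6 m/s

Log law: V ∝ ln(z/z₀). From the pair, with r = V₁/V₂ = 0.75262,
ln z₀ = (ln z₁ − r·ln z₂)/(1 − r) = (1.0986 − 0.75262×2.4849)/0.24738 = -3.1189 → z₀ = 0.04420 m
V₃ = V₁ · ln(z₃/z₀)/ln(z₁/z₀) = 5.75 × 7.0148/4.2176 = 9.5637 m/s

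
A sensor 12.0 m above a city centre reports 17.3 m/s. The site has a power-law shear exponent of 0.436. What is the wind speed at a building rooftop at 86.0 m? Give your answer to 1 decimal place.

40.8 m/s

Power-law profile: V₂ = V₁ · (z₂/z₁)^α
V₂ = 17.3 × (86.0/12.0)^0.436 = 17.3 × (7.1667)^0.436
    = 17.3 × 2.3600 = 40.8286 m/s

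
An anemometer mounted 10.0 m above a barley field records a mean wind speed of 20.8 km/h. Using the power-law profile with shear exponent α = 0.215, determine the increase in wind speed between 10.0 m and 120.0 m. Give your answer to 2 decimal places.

14.69 km/h

Power law: V₂ = V₁ · (z₂/z₁)^α = 20.8 × (12.0000)^0.215 = 35.4885 km/h
ΔV = 35.4885 − 20.8 = 14.6885 km/h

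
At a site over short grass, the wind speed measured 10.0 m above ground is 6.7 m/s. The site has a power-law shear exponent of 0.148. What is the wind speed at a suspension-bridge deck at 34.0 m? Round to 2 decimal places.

Power-law profile: V₂ = V₁ · (z₂/z₁)^α
V₂ = 6.7 × (34.0/10.0)^0.148 = 6.7 × (3.4000)^0.148
    = 6.7 × 1.1986 = 8.0303 m/s

8.03 m/s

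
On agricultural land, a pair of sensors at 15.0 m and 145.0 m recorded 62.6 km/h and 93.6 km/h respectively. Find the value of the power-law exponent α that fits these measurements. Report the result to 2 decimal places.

Power law: V₂/V₁ = (z₂/z₁)^α ⇒ α = ln(V₂/V₁) / ln(z₂/z₁)
α = ln(93.6/62.6) / ln(145.0/15.0) = ln(1.4952) / ln(9.6667)
  = 0.40227 / 2.26868 = 0.17731

α ≈ 0.18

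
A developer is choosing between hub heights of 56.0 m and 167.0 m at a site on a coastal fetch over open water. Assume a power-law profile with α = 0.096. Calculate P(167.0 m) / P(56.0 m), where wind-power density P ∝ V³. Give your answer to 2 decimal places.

Speed ratio: V_B/V_A = (z_B/z_A)^α = (167.0/56.0)^0.096 = (2.9821)^0.096 = 1.11059
Power-density ratio: P_B/P_A = (V_B/V_A)³ = (1.11059)³ = 1.36982

1.37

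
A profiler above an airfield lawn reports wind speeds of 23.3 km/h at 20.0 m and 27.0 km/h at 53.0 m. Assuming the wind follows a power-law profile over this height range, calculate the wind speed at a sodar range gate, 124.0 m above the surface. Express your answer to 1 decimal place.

First find α: α = ln(V₂/V₁)/ln(z₂/z₁) = ln(27.0/23.3)/ln(53.0/20.0) = 0.14738/0.97456 = 0.1512
Extrapolate from 53.0 m to 124.0 m: V₃ = 27.0 × (124.0/53.0)^0.1512 = 27.0 × 1.1372 = 30.7037 km/h

30.7 km/h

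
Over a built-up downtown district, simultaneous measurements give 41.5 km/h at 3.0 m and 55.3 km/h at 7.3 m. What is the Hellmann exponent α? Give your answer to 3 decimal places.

Power law: V₂/V₁ = (z₂/z₁)^α ⇒ α = ln(V₂/V₁) / ln(z₂/z₁)
α = ln(55.3/41.5) / ln(7.3/3.0) = ln(1.3325) / ln(2.4333)
  = 0.28708 / 0.88926 = 0.32283

α ≈ 0.323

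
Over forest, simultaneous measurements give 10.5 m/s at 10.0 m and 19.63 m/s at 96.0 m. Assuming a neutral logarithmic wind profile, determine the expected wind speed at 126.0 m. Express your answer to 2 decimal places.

20.73 m/s

Log law: V ∝ ln(z/z₀). From the pair, with r = V₁/V₂ = 0.53490,
ln z₀ = (ln z₁ − r·ln z₂)/(1 − r) = (2.3026 − 0.53490×4.5643)/0.46510 = -0.2986 → z₀ = 0.7419 m
V₃ = V₁ · ln(z₃/z₀)/ln(z₁/z₀) = 10.5 × 5.1348/2.6012 = 20.7277 m/s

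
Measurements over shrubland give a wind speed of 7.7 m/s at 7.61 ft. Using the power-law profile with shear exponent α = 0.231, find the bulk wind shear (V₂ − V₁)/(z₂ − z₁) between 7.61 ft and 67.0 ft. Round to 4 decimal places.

0.0846 m/s/ft

Power law: V₂ = V₁ · (z₂/z₁)^α = 7.7 × (8.8042)^0.231 = 12.7267 m/s
ΔV/Δz = (12.7267 − 7.7)/(67.0 − 7.61) = 5.0267/59.3900 = 0.08464 m/s/ft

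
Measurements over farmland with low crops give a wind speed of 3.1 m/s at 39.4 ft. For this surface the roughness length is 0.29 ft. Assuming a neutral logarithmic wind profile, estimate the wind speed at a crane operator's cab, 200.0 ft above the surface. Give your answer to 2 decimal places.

4.13 m/s

Log law: V(z) ∝ ln(z/z₀), so V₂/V₁ = ln(z₂/z₀) / ln(z₁/z₀).
ln(200.0/0.29) = 6.5362, ln(39.4/0.29) = 4.9116
V₂ = 3.1 × 6.5362/4.9116 = 3.1 × 1.3308 = 4.1253 m/s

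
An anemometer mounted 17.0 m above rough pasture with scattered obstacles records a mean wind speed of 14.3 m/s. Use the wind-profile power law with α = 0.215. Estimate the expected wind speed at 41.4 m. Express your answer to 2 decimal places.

17.32 m/s

Power-law profile: V₂ = V₁ · (z₂/z₁)^α
V₂ = 14.3 × (41.4/17.0)^0.215 = 14.3 × (2.4353)^0.215
    = 14.3 × 1.2109 = 17.3159 m/s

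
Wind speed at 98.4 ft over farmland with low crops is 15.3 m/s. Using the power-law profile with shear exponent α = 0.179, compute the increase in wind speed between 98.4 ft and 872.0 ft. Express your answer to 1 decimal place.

Power law: V₂ = V₁ · (z₂/z₁)^α = 15.3 × (8.8618)^0.179 = 22.6099 m/s
ΔV = 22.6099 − 15.3 = 7.3099 m/s

7.3 m/s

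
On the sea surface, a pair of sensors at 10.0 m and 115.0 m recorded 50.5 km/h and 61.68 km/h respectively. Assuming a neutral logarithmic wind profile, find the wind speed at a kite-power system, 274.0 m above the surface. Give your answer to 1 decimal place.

65.7 km/h

Log law: V ∝ ln(z/z₀). From the pair, with r = V₁/V₂ = 0.81874,
ln z₀ = (ln z₁ − r·ln z₂)/(1 − r) = (2.3026 − 0.81874×4.7449)/0.18126 = -8.7295 → z₀ = 0.0001617 m
V₃ = V₁ · ln(z₃/z₀)/ln(z₁/z₀) = 50.5 × 14.3426/11.0321 = 65.6542 km/h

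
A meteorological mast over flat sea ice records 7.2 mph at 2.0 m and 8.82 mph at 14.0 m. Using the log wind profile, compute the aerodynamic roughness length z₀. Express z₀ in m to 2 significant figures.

z₀ ≈ 0.00035 m

Log law: V(z) ∝ ln(z/z₀). With r = V₁/V₂ = 7.2/8.82 = 0.81633,
r · ln(z₂/z₀) = ln(z₁/z₀) ⇒ ln z₀ = (ln z₁ − r·ln z₂)/(1 − r)
ln z₀ = (0.69315 − 0.81633×2.63906) / 0.18367 = -7.9553
z₀ = exp(-7.9553) = 0.0003508 m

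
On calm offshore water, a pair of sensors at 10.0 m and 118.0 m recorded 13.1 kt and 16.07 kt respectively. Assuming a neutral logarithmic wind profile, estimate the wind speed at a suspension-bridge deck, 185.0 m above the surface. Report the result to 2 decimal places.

16.61 kt

Log law: V ∝ ln(z/z₀). From the pair, with r = V₁/V₂ = 0.81518,
ln z₀ = (ln z₁ − r·ln z₂)/(1 − r) = (2.3026 − 0.81518×4.7707)/0.18482 = -8.5836 → z₀ = 0.0001871 m
V₃ = V₁ · ln(z₃/z₀)/ln(z₁/z₀) = 13.1 × 13.8040/10.8862 = 16.6111 kt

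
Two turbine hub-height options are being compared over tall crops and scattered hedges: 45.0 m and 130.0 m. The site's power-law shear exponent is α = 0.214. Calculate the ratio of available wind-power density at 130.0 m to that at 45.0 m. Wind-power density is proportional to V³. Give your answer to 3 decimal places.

Speed ratio: V_B/V_A = (z_B/z_A)^α = (130.0/45.0)^0.214 = (2.8889)^0.214 = 1.25486
Power-density ratio: P_B/P_A = (V_B/V_A)³ = (1.25486)³ = 1.97601

1.976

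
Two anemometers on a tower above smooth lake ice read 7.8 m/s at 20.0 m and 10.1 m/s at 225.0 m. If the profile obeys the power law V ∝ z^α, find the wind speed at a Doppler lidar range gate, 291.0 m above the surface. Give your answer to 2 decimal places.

10.38 m/s

First find α: α = ln(V₂/V₁)/ln(z₂/z₁) = ln(10.1/7.8)/ln(225.0/20.0) = 0.25841/2.42037 = 0.1068
Extrapolate from 225.0 m to 291.0 m: V₃ = 10.1 × (291.0/225.0)^0.1068 = 10.1 × 1.0278 = 10.3812 m/s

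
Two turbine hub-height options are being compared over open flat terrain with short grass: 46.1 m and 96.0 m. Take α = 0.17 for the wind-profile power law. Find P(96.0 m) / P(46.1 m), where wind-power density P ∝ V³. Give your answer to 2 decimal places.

1.45

Speed ratio: V_B/V_A = (z_B/z_A)^α = (96.0/46.1)^0.17 = (2.0824)^0.17 = 1.13281
Power-density ratio: P_B/P_A = (V_B/V_A)³ = (1.13281)³ = 1.45369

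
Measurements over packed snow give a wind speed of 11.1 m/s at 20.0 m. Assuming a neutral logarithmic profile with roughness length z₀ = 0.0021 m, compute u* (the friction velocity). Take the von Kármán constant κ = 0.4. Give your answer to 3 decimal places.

u* ≈ 0.485 m/s

Log law: V(z) = (u*/κ) · ln(z/z₀) ⇒ u* = κ · V / ln(z/z₀)
u* = 0.4 × 11.1 / ln(20.0/0.0021) = 0.4 × 11.1 / 9.1616
   = 4.4400 / 9.1616 = 0.4846 m/s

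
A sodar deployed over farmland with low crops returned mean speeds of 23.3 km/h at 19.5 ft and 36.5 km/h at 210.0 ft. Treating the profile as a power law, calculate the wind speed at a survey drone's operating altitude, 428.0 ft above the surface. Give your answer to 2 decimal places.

First find α: α = ln(V₂/V₁)/ln(z₂/z₁) = ln(36.5/23.3)/ln(210.0/19.5) = 0.44886/2.37669 = 0.1889
Extrapolate from 210.0 ft to 428.0 ft: V₃ = 36.5 × (428.0/210.0)^0.1889 = 36.5 × 1.1439 = 41.7535 km/h

41.75 km/h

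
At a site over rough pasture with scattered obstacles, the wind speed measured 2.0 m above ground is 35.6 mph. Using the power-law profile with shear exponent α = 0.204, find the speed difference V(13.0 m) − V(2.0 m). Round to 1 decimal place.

16.6 mph

Power law: V₂ = V₁ · (z₂/z₁)^α = 35.6 × (6.5000)^0.204 = 52.1536 mph
ΔV = 52.1536 − 35.6 = 16.5536 mph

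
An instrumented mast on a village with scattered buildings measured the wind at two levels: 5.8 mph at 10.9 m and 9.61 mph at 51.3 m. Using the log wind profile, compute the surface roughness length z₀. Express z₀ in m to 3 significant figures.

Log law: V(z) ∝ ln(z/z₀). With r = V₁/V₂ = 5.8/9.61 = 0.60354,
r · ln(z₂/z₀) = ln(z₁/z₀) ⇒ ln z₀ = (ln z₁ − r·ln z₂)/(1 − r)
ln z₀ = (2.38876 − 0.60354×3.93769) / 0.39646 = 0.0308
z₀ = exp(0.0308) = 1.031 m

z₀ ≈ 1.03 m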